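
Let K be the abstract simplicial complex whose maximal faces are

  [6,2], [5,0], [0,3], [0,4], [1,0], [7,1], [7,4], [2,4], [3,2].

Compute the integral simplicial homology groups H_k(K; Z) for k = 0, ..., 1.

Fix the vertex order 0 < 1 < 2 < 3 < 4 < 5 < 6 < 7 and write every simplex with vertices in increasing order. Then dim K = 1 and the simplices of K are:

  0-simplices (8): [0], [1], [2], [3], [4], [5], [6], [7]
  1-simplices (9): [0,1], [0,3], [0,4], [0,5], [1,7], [2,3], [2,4], [2,6], [4,7]

giving chain groups C_0 ≅ Z^8, C_1 ≅ Z^9.

Boundary ∂_1: C_1 → C_0 sends each edge [p,q] (with p < q) to q − p. For instance
  ∂[2,4] = [4] − [2].
This gives a 8×9 integer matrix of rank 7; reducing to Smith normal form yields diagonal entries (1,1,1,1,1,1,1).

Computing H_k = (kernel of ∂_k) / (image of ∂_{k+1}):

  H_0: rank C_0 − rank ∂_1 = 8 − 7 = 1, and the invariant factors of ∂_1 are all 1, so H_0 = Z.
  H_1: rank ker ∂_1 − rank ∂_2 = (9 − 7) − 0 = 2, and there is no ∂_2, so H_1 = Z^2.

As a check, the Euler characteristic is 8 − 9 = -1, which agrees with 1 − 2 = -1.

H_0 = Z,  H_1 = Z^2.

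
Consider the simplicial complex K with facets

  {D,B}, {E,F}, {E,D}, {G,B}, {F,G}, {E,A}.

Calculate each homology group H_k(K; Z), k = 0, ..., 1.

H_0 ≅ Z,  H_1 ≅ Z.

Order the vertices as A < B < D < E < F < G. Listing each simplex with vertices in this order, K has dimension 1 with simplices:

  0-simplices (6): A, B, D, E, F, G
  1-simplices (6): AE, BD, BG, DE, EF, FG

giving chain groups C_0 ≅ Z^6, C_1 ≅ Z^6.

∂_1: C_1 → C_0 is given by ∂[p,q] = [q] − [p].
The resulting 6×6 matrix has rank 5, and its Smith normal form has invariant factors (1,1,1,1,1).

Now H_k = ker ∂_k / im ∂_{k+1}, so:

  H_0: rank C_0 − rank ∂_1 = 6 − 5 = 1, and the invariant factors of ∂_1 are all 1, so H_0 = Z.
  H_1: rank ker ∂_1 − rank ∂_2 = (6 − 5) − 0 = 1, and there is no ∂_2, so H_1 = Z.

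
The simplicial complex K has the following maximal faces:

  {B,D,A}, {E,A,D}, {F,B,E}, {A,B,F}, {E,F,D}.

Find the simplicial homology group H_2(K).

H_2 ≅ 0.

Order the vertices as A < B < D < E < F. Listing each simplex with vertices in this order, K has dimension 2 with simplices:

  0-simplices (5): A, B, D, E, F
  1-simplices (10): AB, AD, AE, AF, BD, BE, BF, DE, DF, EF
  2-simplices (5): ABD, ABF, ADE, BEF, DEF

Hence C_0 ≅ Z^5, C_1 ≅ Z^10, C_2 ≅ Z^5.

The boundary map ∂_1: C_1 → C_0 maps an edge to its endpoints' difference, ∂[p,q] = q − p.
As a 5×10 matrix over Z this has rank 4, with invariant factors (1,1,1,1).

Boundary ∂_2: C_2 → C_1 maps a triangle to the signed sum of its edges. For instance
  ∂ABD = BD − AD + AB,
  ∂DEF = EF − DF + DE.
As a 10×5 matrix over Z this has rank 5, with invariant factors (1,1,1,1,1).

Reading off H_k = ker ∂_k / im ∂_{k+1}:

  H_2: rank ker ∂_2 − rank ∂_3 = (5 − 5) − 0 = 0, and there is no ∂_3, so H_2 ≅ 0.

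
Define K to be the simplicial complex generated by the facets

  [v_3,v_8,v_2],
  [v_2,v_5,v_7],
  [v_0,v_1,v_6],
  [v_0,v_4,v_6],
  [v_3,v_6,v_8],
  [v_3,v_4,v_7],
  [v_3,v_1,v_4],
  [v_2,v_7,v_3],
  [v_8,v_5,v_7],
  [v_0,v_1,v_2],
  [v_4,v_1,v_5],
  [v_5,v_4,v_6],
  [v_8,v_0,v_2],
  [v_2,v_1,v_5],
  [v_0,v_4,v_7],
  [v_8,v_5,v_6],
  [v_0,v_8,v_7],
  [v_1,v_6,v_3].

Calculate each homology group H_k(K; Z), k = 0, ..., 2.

H_0 = Z,  H_1 = Z ⊕ Z/2Z,  H_2 = 0.

K has 9 vertices, 27 edges, 18 triangles.
rank ∂_0 = 0, rank ∂_1 = 8 ⇒ b_0 = 9 − 0 − 8 = 1; all invariant factors of ∂_1 are 1 so no torsion. So H_0 ≅ Z.
rank ∂_1 = 8, rank ∂_2 = 18 ⇒ b_1 = 27 − 8 − 18 = 1; ∂_2 has invariant factor(s) [2] giving torsion. So H_1 ≅ Z ⊕ Z/2Z.
rank ∂_2 = 18, rank ∂_3 = 0 ⇒ b_2 = 18 − 18 − 0 = 0. So H_2 ≅ 0.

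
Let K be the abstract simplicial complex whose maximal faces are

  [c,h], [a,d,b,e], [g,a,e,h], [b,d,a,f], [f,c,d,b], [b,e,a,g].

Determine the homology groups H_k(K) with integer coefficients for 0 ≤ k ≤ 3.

H_0 = Z,  H_1 = Z,  H_2 = 0,  H_3 = 0.

Order the vertices as a < b < c < d < e < f < g < h. Listing each simplex with vertices in this order, K has dimension 3 with simplices:

  0-simplices (8): a, b, c, d, e, f, g, h
  1-simplices (19): ab, ad, ae, af, ag, ah, bc, bd, be, bf, bg, cd, cf, ch, de, df, eg, eh, gh
  2-simplices (16): abd, abe, abf, abg, ade, adf, aeg, aeh, agh, bcd, bcf, bde, bdf, beg, cdf, egh
  3-simplices (5): abde, abdf, abeg, aegh, bcdf

so the chain groups are C_0 ≅ Z^8, C_1 ≅ Z^19, C_2 ≅ Z^16, C_3 ≅ Z^5.

The boundary map ∂_1: C_1 → C_0 sends each edge [p,q] (with p < q) to q − p.
This gives a 8×19 integer matrix of rank 7; reducing to Smith normal form yields diagonal entries (1,1,1,1,1,1,1).

Boundary ∂_2: C_2 → C_1 sends each 2-simplex [p,q,r] to [q,r] − [p,r] + [p,q]. For instance
  ∂agh = gh − ah + ag,
  ∂abf = bf − af + ab.
The 19×16 boundary matrix has rank 11 and Smith normal form diag(1,1,1,1,1,1,1,1,1,1,1).

∂_3: C_3 → C_2 sends each 3-simplex σ to the alternating sum Σ_i (−1)^i (σ with its i-th vertex removed). For instance
  ∂bcdf = cdf − bdf + bcf − bcd,
  ∂abdf = bdf − adf + abf − abd.
This gives a 16×5 integer matrix of rank 5; reducing to Smith normal form yields diagonal entries (1,1,1,1,1).

Computing H_k = (kernel of ∂_k) / (image of ∂_{k+1}):

  H_0: rank C_0 − rank ∂_1 = 8 − 7 = 1, and the invariant factors of ∂_1 are all 1, so H_0 = Z.
  H_1: rank ker ∂_1 − rank ∂_2 = (19 − 7) − 11 = 1, and the invariant factors of ∂_2 are all 1, so H_1 = Z.
  H_2: rank ker ∂_2 − rank ∂_3 = (16 − 11) − 5 = 0, and the invariant factors of ∂_3 are all 1, so H_2 = 0.
  H_3: rank ker ∂_3 − rank ∂_4 = (5 − 5) − 0 = 0, and there is no ∂_4, so H_3 = 0.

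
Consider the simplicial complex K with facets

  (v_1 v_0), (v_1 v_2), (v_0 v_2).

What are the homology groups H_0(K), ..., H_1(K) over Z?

H_0 ≅ Z,  H_1 ≅ Z.

Order the vertices as v_0 < v_1 < v_2. Listing each simplex with vertices in this order, K has dimension 1 with simplices:

  0-simplices (3): [v_0], [v_1], [v_2]
  1-simplices (3): [v_0,v_1], [v_0,v_2], [v_1,v_2]

Hence C_0 ≅ Z^3, C_1 ≅ Z^3.

∂_1: C_1 → C_0 maps an edge to its endpoints' difference, ∂[p,q] = q − p. For instance
  ∂[v_1,v_2] = [v_2] − [v_1].
The 3×3 boundary matrix has rank 2 and Smith normal form diag(1,1).

Now H_k = ker ∂_k / im ∂_{k+1}, so:

  H_0: rank C_0 − rank ∂_1 = 3 − 2 = 1, and the invariant factors of ∂_1 are all 1, so H_0 = Z.
  H_1: rank ker ∂_1 − rank ∂_2 = (3 − 2) − 0 = 1, and there is no ∂_2, so H_1 = Z.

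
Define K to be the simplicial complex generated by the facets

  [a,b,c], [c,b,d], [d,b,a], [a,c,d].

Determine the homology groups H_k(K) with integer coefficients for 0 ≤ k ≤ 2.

H_0 = Z,  H_1 = 0,  H_2 = Z.

Fix the vertex order a < b < c < d and write every simplex with vertices in increasing order. Then dim K = 2 and the simplices of K are:

  0-simplices (4): a, b, c, d
  1-simplices (6): ab, ac, ad, bc, bd, cd
  2-simplices (4): abc, abd, acd, bcd

Hence C_0 ≅ Z^4, C_1 ≅ Z^6, C_2 ≅ Z^4.

∂_1: C_1 → C_0 sends each edge [p,q] (with p < q) to q − p. For instance
  ∂ad = d − a.
As a 4×6 matrix over Z this has rank 3, with invariant factors (1,1,1).

Boundary ∂_2: C_2 → C_1 acts by ∂[p,q,r] = [q,r] − [p,r] + [p,q]. For instance
  ∂abd = bd − ad + ab,
  ∂abc = bc − ac + ab.
The resulting 6×4 matrix has rank 3, and its Smith normal form has invariant factors (1,1,1).

Now H_k = ker ∂_k / im ∂_{k+1}, so:

  H_0: rank C_0 − rank ∂_1 = 4 − 3 = 1, and the invariant factors of ∂_1 are all 1, so H_0 ≅ Z.
  H_1: rank ker ∂_1 − rank ∂_2 = (6 − 3) − 3 = 0, and the invariant factors of ∂_2 are all 1, so H_1 ≅ 0.
  H_2: rank ker ∂_2 − rank ∂_3 = (4 − 3) − 0 = 1, and there is no ∂_3, so H_2 ≅ Z.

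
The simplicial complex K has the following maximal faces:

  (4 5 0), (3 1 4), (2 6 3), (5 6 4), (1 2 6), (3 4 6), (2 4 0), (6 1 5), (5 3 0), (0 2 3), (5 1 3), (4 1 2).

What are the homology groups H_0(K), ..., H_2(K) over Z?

H_0 ≅ Z,  H_1 ≅ Z/2,  H_2 = 0.

We work with the vertex ordering 0 < 1 < 2 < 3 < 4 < 5 < 6. The simplices of K, each written with vertices in increasing order, are:

  0-simplices (7): [0], [1], [2], [3], [4], [5], [6]
  1-simplices (18): [0,2], [0,3], [0,4], [0,5], [1,2], [1,3], [1,4], [1,5], [1,6], [2,3], [2,4], [2,6], [3,4], [3,5], [3,6], [4,5], [4,6], [5,6]
  2-simplices (12): [0,2,3], [0,2,4], [0,3,5], [0,4,5], [1,2,4], [1,2,6], [1,3,4], [1,3,5], [1,5,6], [2,3,6], [3,4,6], [4,5,6]

so the chain groups are C_0 ≅ Z^7, C_1 ≅ Z^18, C_2 ≅ Z^12.

The boundary map ∂_1: C_1 → C_0 is given by ∂[p,q] = [q] − [p]. For instance
  ∂[1,6] = [6] − [1].
The 7×18 boundary matrix has rank 6 and Smith normal form diag(1,1,1,1,1,1).

Boundary ∂_2: C_2 → C_1 acts by ∂[p,q,r] = [q,r] − [p,r] + [p,q]. For instance
  ∂[1,3,4] = [3,4] − [1,4] + [1,3],
  ∂[1,2,4] = [2,4] − [1,4] + [1,2].
The resulting 18×12 matrix has rank 12, and its Smith normal form has invariant factors (1,1,1,1,1,1,1,1,1,1,1,2).

Computing H_k = (kernel of ∂_k) / (image of ∂_{k+1}):

  H_0: rank C_0 − rank ∂_1 = 7 − 6 = 1, and the invariant factors of ∂_1 are all 1, so H_0 ≅ Z.
  H_1: rank ker ∂_1 − rank ∂_2 = (18 − 6) − 12 = 0, and ∂_2 has invariant factor 2 > 1, so H_1 ≅ Z/2.
  H_2: rank ker ∂_2 − rank ∂_3 = (12 − 12) − 0 = 0, and there is no ∂_3, so H_2 ≅ 0.

As a check, the Euler characteristic is 7 − 18 + 12 = 1, which agrees with 1 − 0 + 0 = 1.
(K is a triangulation of the real projective plane RP^2.)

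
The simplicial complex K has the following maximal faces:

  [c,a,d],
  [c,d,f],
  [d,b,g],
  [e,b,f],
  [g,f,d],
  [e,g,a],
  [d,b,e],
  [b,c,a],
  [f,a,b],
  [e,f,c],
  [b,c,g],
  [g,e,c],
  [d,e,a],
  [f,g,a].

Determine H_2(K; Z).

H_2 = Z.

Order the vertices as a < b < c < d < e < f < g. Listing each simplex with vertices in this order, K has dimension 2 with simplices:

  0-simplices (7): a, b, c, d, e, f, g
  1-simplices (21): ab, ac, ad, ae, af, ag, bc, bd, be, bf, bg, cd, ce, cf, cg, de, df, dg, ef, eg, fg
  2-simplices (14): abc, abf, acd, ade, aeg, afg, bcg, bde, bdg, bef, cdf, cef, ceg, dfg

giving chain groups C_0 ≅ Z^7, C_1 ≅ Z^21, C_2 ≅ Z^14.

∂_1: C_1 → C_0 is given by ∂[p,q] = [q] − [p].
The 7×21 boundary matrix has rank 6 and Smith normal form diag(1,1,1,1,1,1).

The boundary map ∂_2: C_2 → C_1 acts by ∂[p,q,r] = [q,r] − [p,r] + [p,q]. For instance
  ∂aeg = eg − ag + ae,
  ∂ceg = eg − cg + ce.
As a 21×14 matrix over Z this has rank 13, with invariant factors (1,1,1,1,1,1,1,1,1,1,1,1,1).

Reading off H_k = ker ∂_k / im ∂_{k+1}:

  H_2: rank ker ∂_2 − rank ∂_3 = (14 − 13) − 0 = 1, and there is no ∂_3, so H_2 ≅ Z.

(K is a triangulation of the torus T^2.)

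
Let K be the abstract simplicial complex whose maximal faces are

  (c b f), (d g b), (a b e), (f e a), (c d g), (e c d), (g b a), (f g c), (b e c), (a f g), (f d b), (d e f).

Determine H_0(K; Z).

H_0 ≅ Z.

We work with the vertex ordering a < b < c < d < e < f < g. The simplices of K, each written with vertices in increasing order, are:

  0-simplices (7): a, b, c, d, e, f, g
  1-simplices (18): ab, ae, af, ag, bc, bd, be, bf, bg, cd, ce, cf, cg, de, df, dg, ef, fg
  2-simplices (12): abe, abg, aef, afg, bce, bcf, bdf, bdg, cde, cdg, cfg, def

so the chain groups are C_0 ≅ Z^7, C_1 ≅ Z^18, C_2 ≅ Z^12.

Boundary ∂_1: C_1 → C_0 maps an edge to its endpoints' difference, ∂[p,q] = q − p. For instance
  ∂bc = c − b.
The 7×18 boundary matrix has rank 6 and Smith normal form diag(1,1,1,1,1,1).

Boundary ∂_2: C_2 → C_1 maps a triangle to the signed sum of its edges. For instance
  ∂bce = ce − be + bc,
  ∂bcf = cf − bf + bc.
This gives a 18×12 integer matrix of rank 12; reducing to Smith normal form yields diagonal entries (1,1,1,1,1,1,1,1,1,1,1,2).

Reading off H_k = ker ∂_k / im ∂_{k+1}:

  H_0: rank C_0 − rank ∂_1 = 7 − 6 = 1, and the invariant factors of ∂_1 are all 1, so H_0 ≅ Z.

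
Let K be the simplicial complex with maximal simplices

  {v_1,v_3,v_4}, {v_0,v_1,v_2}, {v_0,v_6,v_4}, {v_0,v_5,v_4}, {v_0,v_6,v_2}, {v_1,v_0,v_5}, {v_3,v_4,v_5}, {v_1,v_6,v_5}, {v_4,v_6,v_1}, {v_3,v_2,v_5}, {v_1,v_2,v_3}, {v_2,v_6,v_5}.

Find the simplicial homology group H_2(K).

H_2 = 0.

Order the vertices as v_0 < v_1 < v_2 < v_3 < v_4 < v_5 < v_6. Listing each simplex with vertices in this order, K has dimension 2 with simplices:

  0-simplices (7): [v_0], [v_1], [v_2], [v_3], [v_4], [v_5], [v_6]
  1-simplices (18): (18 of them)
  2-simplices (12): (12 of them)

giving chain groups C_0 ≅ Z^7, C_1 ≅ Z^18, C_2 ≅ Z^12.

Boundary ∂_1: C_1 → C_0 sends each edge [p,q] (with p < q) to q − p.
This gives a 7×18 integer matrix of rank 6; reducing to Smith normal form yields diagonal entries (1,1,1,1,1,1).

∂_2: C_2 → C_1 acts by ∂[p,q,r] = [q,r] − [p,r] + [p,q]. For instance
  ∂[v_0,v_1,v_5] = [v_1,v_5] − [v_0,v_5] + [v_0,v_1],
  ∂[v_2,v_3,v_5] = [v_3,v_5] − [v_2,v_5] + [v_2,v_3].
As a 18×12 matrix over Z this has rank 12, with invariant factors (1,1,1,1,1,1,1,1,1,1,1,2).

Now H_k = ker ∂_k / im ∂_{k+1}, so:

  H_2: rank ker ∂_2 − rank ∂_3 = (12 − 12) − 0 = 0, and there is no ∂_3, so H_2 = 0.

(K is a triangulation of the real projective plane RP^2.)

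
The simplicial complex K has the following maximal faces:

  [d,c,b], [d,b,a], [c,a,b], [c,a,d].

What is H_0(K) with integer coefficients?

Take the total order a < b < c < d on the vertex set. Then K (dimension 2) consists of the simplices:

  0-simplices (4): a, b, c, d
  1-simplices (6): ab, ac, ad, bc, bd, cd
  2-simplices (4): abc, abd, acd, bcd

giving chain groups C_0 ≅ Z^4, C_1 ≅ Z^6, C_2 ≅ Z^4.

Boundary ∂_1: C_1 → C_0 is given by ∂[p,q] = [q] − [p]. For instance
  ∂bc = c − b.
This gives a 4×6 integer matrix of rank 3; reducing to Smith normal form yields diagonal entries (1,1,1).

Boundary ∂_2: C_2 → C_1 maps a triangle to the signed sum of its edges. For instance
  ∂abc = bc − ac + ab,
  ∂abd = bd − ad + ab.
This gives a 6×4 integer matrix of rank 3; reducing to Smith normal form yields diagonal entries (1,1,1).

Now H_k = ker ∂_k / im ∂_{k+1}, so:

  H_0: rank C_0 − rank ∂_1 = 4 − 3 = 1, and the invariant factors of ∂_1 are all 1, so H_0 ≅ Z.

H_0 ≅ Z.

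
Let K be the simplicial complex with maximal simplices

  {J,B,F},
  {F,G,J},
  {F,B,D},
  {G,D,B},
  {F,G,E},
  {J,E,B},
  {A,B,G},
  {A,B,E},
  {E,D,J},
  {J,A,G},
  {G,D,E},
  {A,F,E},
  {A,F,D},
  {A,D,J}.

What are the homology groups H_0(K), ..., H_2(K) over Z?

We work with the vertex ordering A < B < D < E < F < G < J. The simplices of K, each written with vertices in increasing order, are:

  0-simplices (7): A, B, D, E, F, G, J
  1-simplices (21): AB, AD, AE, AF, AG, AJ, BD, BE, BF, BG, BJ, DE, DF, DG, DJ, EF, EG, EJ, FG, FJ, GJ
  2-simplices (14): ABE, ABG, ADF, ADJ, AEF, AGJ, BDF, BDG, BEJ, BFJ, DEG, DEJ, EFG, FGJ

so the chain groups are C_0 ≅ Z^7, C_1 ≅ Z^21, C_2 ≅ Z^14.

The boundary map ∂_1: C_1 → C_0 maps an edge to its endpoints' difference, ∂[p,q] = q − p.
The resulting 7×21 matrix has rank 6, and its Smith normal form has invariant factors (1,1,1,1,1,1).

Boundary ∂_2: C_2 → C_1 maps a triangle to the signed sum of its edges. For instance
  ∂FGJ = GJ − FJ + FG,
  ∂ABG = BG − AG + AB.
This gives a 21×14 integer matrix of rank 13; reducing to Smith normal form yields diagonal entries (1,1,1,1,1,1,1,1,1,1,1,1,1).

Computing H_k = (kernel of ∂_k) / (image of ∂_{k+1}):

  H_0: rank C_0 − rank ∂_1 = 7 − 6 = 1, and the invariant factors of ∂_1 are all 1, so H_0 ≅ Z.
  H_1: rank ker ∂_1 − rank ∂_2 = (21 − 6) − 13 = 2, and the invariant factors of ∂_2 are all 1, so H_1 ≅ Z^2.
  H_2: rank ker ∂_2 − rank ∂_3 = (14 − 13) − 0 = 1, and there is no ∂_3, so H_2 ≅ Z.

H_0 = Z,  H_1 = Z^2,  H_2 = Z.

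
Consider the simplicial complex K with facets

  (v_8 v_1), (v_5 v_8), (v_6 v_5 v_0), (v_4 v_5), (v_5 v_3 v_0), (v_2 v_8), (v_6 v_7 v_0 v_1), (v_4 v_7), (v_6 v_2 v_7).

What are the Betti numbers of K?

b_0 = 1, b_1 = 3, b_2 = 0, b_3 = 0.

Order the vertices as v_0 < v_1 < v_2 < v_3 < v_4 < v_5 < v_6 < v_7 < v_8. Listing each simplex with vertices in this order, K has dimension 3 with simplices:

  0-simplices (9): [v_0], [v_1], [v_2], [v_3], [v_4], [v_5], [v_6], [v_7], [v_8]
  1-simplices (17): (17 of them)
  2-simplices (7): [v_0,v_1,v_6], [v_0,v_1,v_7], [v_0,v_3,v_5], [v_0,v_5,v_6], [v_0,v_6,v_7], [v_1,v_6,v_7], [v_2,v_6,v_7]
  3-simplices (1): [v_0,v_1,v_6,v_7]

giving chain groups C_0 ≅ Z^9, C_1 ≅ Z^17, C_2 ≅ Z^7, C_3 ≅ Z^1.

∂_1: C_1 → C_0 sends each edge [p,q] (with p < q) to q − p.
As a 9×17 matrix over Z this has rank 8, with invariant factors (1,1,1,1,1,1,1,1).

∂_2: C_2 → C_1 sends each 2-simplex [p,q,r] to [q,r] − [p,r] + [p,q]. For instance
  ∂[v_2,v_6,v_7] = [v_6,v_7] − [v_2,v_7] + [v_2,v_6],
  ∂[v_0,v_1,v_6] = [v_1,v_6] − [v_0,v_6] + [v_0,v_1].
The resulting 17×7 matrix has rank 6, and its Smith normal form has invariant factors (1,1,1,1,1,1).

∂_3: C_3 → C_2 sends each 3-simplex σ to the alternating sum Σ_i (−1)^i (σ with its i-th vertex removed). For instance
  ∂[v_0,v_1,v_6,v_7] = [v_1,v_6,v_7] − [v_0,v_6,v_7] + [v_0,v_1,v_7] − [v_0,v_1,v_6].
The 7×1 boundary matrix has rank 1 and Smith normal form diag(1).

Reading off H_k = ker ∂_k / im ∂_{k+1}:

  H_0: rank C_0 − rank ∂_1 = 9 − 8 = 1, and the invariant factors of ∂_1 are all 1, so H_0 ≅ Z.
  H_1: rank ker ∂_1 − rank ∂_2 = (17 − 8) − 6 = 3, and the invariant factors of ∂_2 are all 1, so H_1 ≅ Z^3.
  H_2: rank ker ∂_2 − rank ∂_3 = (7 − 6) − 1 = 0, and the invariant factors of ∂_3 are all 1, so H_2 ≅ 0.
  H_3: rank ker ∂_3 − rank ∂_4 = (1 − 1) − 0 = 0, and there is no ∂_4, so H_3 ≅ 0.

Hence the Betti numbers are b_0 = 1, b_1 = 3, b_2 = 0, b_3 = 0.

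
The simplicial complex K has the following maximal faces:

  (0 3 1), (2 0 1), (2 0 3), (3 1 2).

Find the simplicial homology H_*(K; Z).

Fix the vertex order 0 < 1 < 2 < 3 and write every simplex with vertices in increasing order. Then dim K = 2 and the simplices of K are:

  0-simplices (4): [0], [1], [2], [3]
  1-simplices (6): [0,1], [0,2], [0,3], [1,2], [1,3], [2,3]
  2-simplices (4): [0,1,2], [0,1,3], [0,2,3], [1,2,3]

giving chain groups C_0 ≅ Z^4, C_1 ≅ Z^6, C_2 ≅ Z^4.

∂_1: C_1 → C_0 is given by ∂[p,q] = [q] − [p]. For instance
  ∂[0,1] = [1] − [0].
As a 4×6 matrix over Z this has rank 3, with invariant factors (1,1,1).

The boundary map ∂_2: C_2 → C_1 sends each 2-simplex [p,q,r] to [q,r] − [p,r] + [p,q]. For instance
  ∂[0,2,3] = [2,3] − [0,3] + [0,2],
  ∂[0,1,3] = [1,3] − [0,3] + [0,1].
This gives a 6×4 integer matrix of rank 3; reducing to Smith normal form yields diagonal entries (1,1,1).

Reading off H_k = ker ∂_k / im ∂_{k+1}:

  H_0: rank C_0 − rank ∂_1 = 4 − 3 = 1, and the invariant factors of ∂_1 are all 1, so H_0 = Z.
  H_1: rank ker ∂_1 − rank ∂_2 = (6 − 3) − 3 = 0, and the invariant factors of ∂_2 are all 1, so H_1 = 0.
  H_2: rank ker ∂_2 − rank ∂_3 = (4 − 3) − 0 = 1, and there is no ∂_3, so H_2 = Z.

As a check, the Euler characteristic is 4 − 6 + 4 = 2, which agrees with 1 − 0 + 1 = 2.
(K is a triangulation of the 2-sphere S^2.)

H_0 = Z,  H_1 = 0,  H_2 = Z.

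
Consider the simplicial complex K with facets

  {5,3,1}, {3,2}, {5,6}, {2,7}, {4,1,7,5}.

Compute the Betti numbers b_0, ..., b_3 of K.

b_0 = 1, b_1 = 1, b_2 = 0, b_3 = 0.

Order the vertices as 1 < 2 < 3 < 4 < 5 < 6 < 7. Listing each simplex with vertices in this order, K has dimension 3 with simplices:

  0-simplices (7): [1], [2], [3], [4], [5], [6], [7]
  1-simplices (11): [1,3], [1,4], [1,5], [1,7], [2,3], [2,7], [3,5], [4,5], [4,7], [5,6], [5,7]
  2-simplices (5): [1,3,5], [1,4,5], [1,4,7], [1,5,7], [4,5,7]
  3-simplices (1): [1,4,5,7]

Hence C_0 ≅ Z^7, C_1 ≅ Z^11, C_2 ≅ Z^5, C_3 ≅ Z^1.

The boundary map ∂_1: C_1 → C_0 maps an edge to its endpoints' difference, ∂[p,q] = q − p. For instance
  ∂[2,7] = [7] − [2].
The resulting 7×11 matrix has rank 6, and its Smith normal form has invariant factors (1,1,1,1,1,1).

The boundary map ∂_2: C_2 → C_1 maps a triangle to the signed sum of its edges. For instance
  ∂[1,4,5] = [4,5] − [1,5] + [1,4],
  ∂[1,5,7] = [5,7] − [1,7] + [1,5].
The resulting 11×5 matrix has rank 4, and its Smith normal form has invariant factors (1,1,1,1).

∂_3: C_3 → C_2 sends each 3-simplex σ to the alternating sum Σ_i (−1)^i (σ with its i-th vertex removed). For instance
  ∂[1,4,5,7] = [4,5,7] − [1,5,7] + [1,4,7] − [1,4,5].
This gives a 5×1 integer matrix of rank 1; reducing to Smith normal form yields diagonal entries (1).

Reading off H_k = ker ∂_k / im ∂_{k+1}:

  H_0: rank C_0 − rank ∂_1 = 7 − 6 = 1, and the invariant factors of ∂_1 are all 1, so H_0 = Z.
  H_1: rank ker ∂_1 − rank ∂_2 = (11 − 6) − 4 = 1, and the invariant factors of ∂_2 are all 1, so H_1 = Z.
  H_2: rank ker ∂_2 − rank ∂_3 = (5 − 4) − 1 = 0, and the invariant factors of ∂_3 are all 1, so H_2 = 0.
  H_3: rank ker ∂_3 − rank ∂_4 = (1 − 1) − 0 = 0, and there is no ∂_4, so H_3 = 0.

Hence the Betti numbers are b_0 = 1, b_1 = 1, b_2 = 0, b_3 = 0.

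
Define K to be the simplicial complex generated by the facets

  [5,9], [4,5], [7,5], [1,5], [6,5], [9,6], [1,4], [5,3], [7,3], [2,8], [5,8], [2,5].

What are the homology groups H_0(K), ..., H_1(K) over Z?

Fix the vertex order 1 < 2 < 3 < 4 < 5 < 6 < 7 < 8 < 9 and write every simplex with vertices in increasing order. Then dim K = 1 and the simplices of K are:

  0-simplices (9): [1], [2], [3], [4], [5], [6], [7], [8], [9]
  1-simplices (12): [1,4], [1,5], [2,5], [2,8], [3,5], [3,7], [4,5], [5,6], [5,7], [5,8], [5,9], [6,9]

giving chain groups C_0 ≅ Z^9, C_1 ≅ Z^12.

∂_1: C_1 → C_0 maps an edge to its endpoints' difference, ∂[p,q] = q − p.
The resulting 9×12 matrix has rank 8, and its Smith normal form has invariant factors (1,1,1,1,1,1,1,1).

Reading off H_k = ker ∂_k / im ∂_{k+1}:

  H_0: rank C_0 − rank ∂_1 = 9 − 8 = 1, and the invariant factors of ∂_1 are all 1, so H_0 = Z.
  H_1: rank ker ∂_1 − rank ∂_2 = (12 − 8) − 0 = 4, and there is no ∂_2, so H_1 = Z^4.

H_0 ≅ Z,  H_1 ≅ Z^4.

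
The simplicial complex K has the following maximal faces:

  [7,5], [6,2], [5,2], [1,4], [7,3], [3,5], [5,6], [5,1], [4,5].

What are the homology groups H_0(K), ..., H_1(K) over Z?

Take the total order 1 < 2 < 3 < 4 < 5 < 6 < 7 on the vertex set. Then K (dimension 1) consists of the simplices:

  0-simplices (7): [1], [2], [3], [4], [5], [6], [7]
  1-simplices (9): [1,4], [1,5], [2,5], [2,6], [3,5], [3,7], [4,5], [5,6], [5,7]

giving chain groups C_0 ≅ Z^7, C_1 ≅ Z^9.

The boundary map ∂_1: C_1 → C_0 is given by ∂[p,q] = [q] − [p].
As a 7×9 matrix over Z this has rank 6, with invariant factors (1,1,1,1,1,1).

Reading off H_k = ker ∂_k / im ∂_{k+1}:

  H_0: rank C_0 − rank ∂_1 = 7 − 6 = 1, and the invariant factors of ∂_1 are all 1, so H_0 ≅ Z.
  H_1: rank ker ∂_1 − rank ∂_2 = (9 − 6) − 0 = 3, and there is no ∂_2, so H_1 ≅ Z^3.

(K is a triangulation of a wedge of 3 circles.)

H_0 ≅ Z,  H_1 ≅ Z^3.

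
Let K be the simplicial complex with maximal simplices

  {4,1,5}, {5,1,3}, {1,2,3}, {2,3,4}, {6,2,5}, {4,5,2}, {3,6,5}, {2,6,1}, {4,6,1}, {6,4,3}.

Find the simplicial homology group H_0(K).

Fix the vertex order 1 < 2 < 3 < 4 < 5 < 6 and write every simplex with vertices in increasing order. Then dim K = 2 and the simplices of K are:

  0-simplices (6): [1], [2], [3], [4], [5], [6]
  1-simplices (15): [1,2], [1,3], [1,4], [1,5], [1,6], [2,3], [2,4], [2,5], [2,6], [3,4], [3,5], [3,6], [4,5], [4,6], [5,6]
  2-simplices (10): [1,2,3], [1,2,6], [1,3,5], [1,4,5], [1,4,6], [2,3,4], [2,4,5], [2,5,6], [3,4,6], [3,5,6]

Hence C_0 ≅ Z^6, C_1 ≅ Z^15, C_2 ≅ Z^10.

The boundary map ∂_1: C_1 → C_0 maps an edge to its endpoints' difference, ∂[p,q] = q − p. For instance
  ∂[1,5] = [5] − [1].
As a 6×15 matrix over Z this has rank 5, with invariant factors (1,1,1,1,1).

Boundary ∂_2: C_2 → C_1 maps a triangle to the signed sum of its edges. For instance
  ∂[1,4,6] = [4,6] − [1,6] + [1,4],
  ∂[1,2,3] = [2,3] − [1,3] + [1,2].
The 15×10 boundary matrix has rank 10 and Smith normal form diag(1,1,1,1,1,1,1,1,1,2).

Now H_k = ker ∂_k / im ∂_{k+1}, so:

  H_0: rank C_0 − rank ∂_1 = 6 − 5 = 1, and the invariant factors of ∂_1 are all 1, so H_0 ≅ Z.

H_0 ≅ Z.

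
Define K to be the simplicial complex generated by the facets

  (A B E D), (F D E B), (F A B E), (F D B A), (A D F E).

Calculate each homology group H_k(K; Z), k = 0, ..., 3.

Take the total order A < B < D < E < F on the vertex set. Then K (dimension 3) consists of the simplices:

  0-simplices (5): A, B, D, E, F
  1-simplices (10): AB, AD, AE, AF, BD, BE, BF, DE, DF, EF
  2-simplices (10): ABD, ABE, ABF, ADE, ADF, AEF, BDE, BDF, BEF, DEF
  3-simplices (5): ABDE, ABDF, ABEF, ADEF, BDEF

so the chain groups are C_0 ≅ Z^5, C_1 ≅ Z^10, C_2 ≅ Z^10, C_3 ≅ Z^5.

The boundary map ∂_1: C_1 → C_0 maps an edge to its endpoints' difference, ∂[p,q] = q − p.
The resulting 5×10 matrix has rank 4, and its Smith normal form has invariant factors (1,1,1,1).

Boundary ∂_2: C_2 → C_1 acts by ∂[p,q,r] = [q,r] − [p,r] + [p,q]. For instance
  ∂BDF = DF − BF + BD,
  ∂ABE = BE − AE + AB.
This gives a 10×10 integer matrix of rank 6; reducing to Smith normal form yields diagonal entries (1,1,1,1,1,1).

∂_3: C_3 → C_2 sends each 3-simplex σ to the alternating sum Σ_i (−1)^i (σ with its i-th vertex removed). For instance
  ∂ABEF = BEF − AEF + ABF − ABE,
  ∂ADEF = DEF − AEF + ADF − ADE.
The 10×5 boundary matrix has rank 4 and Smith normal form diag(1,1,1,1).

Reading off H_k = ker ∂_k / im ∂_{k+1}:

  H_0: rank C_0 − rank ∂_1 = 5 − 4 = 1, and the invariant factors of ∂_1 are all 1, so H_0 ≅ Z.
  H_1: rank ker ∂_1 − rank ∂_2 = (10 − 4) − 6 = 0, and the invariant factors of ∂_2 are all 1, so H_1 ≅ 0.
  H_2: rank ker ∂_2 − rank ∂_3 = (10 − 6) − 4 = 0, and the invariant factors of ∂_3 are all 1, so H_2 ≅ 0.
  H_3: rank ker ∂_3 − rank ∂_4 = (5 − 4) − 0 = 1, and there is no ∂_4, so H_3 ≅ Z.

As a check, the Euler characteristic is 5 − 10 + 10 − 5 = 0, which agrees with 1 − 0 + 0 − 1 = 0.

H_0 = Z,  H_1 = 0,  H_2 = 0,  H_3 = Z.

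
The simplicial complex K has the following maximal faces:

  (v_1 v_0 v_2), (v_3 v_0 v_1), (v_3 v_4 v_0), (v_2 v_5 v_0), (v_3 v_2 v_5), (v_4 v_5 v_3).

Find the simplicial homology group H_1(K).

H_1 ≅ Z.

Fix the vertex order v_0 < v_1 < v_2 < v_3 < v_4 < v_5 and write every simplex with vertices in increasing order. Then dim K = 2 and the simplices of K are:

  0-simplices (6): [v_0], [v_1], [v_2], [v_3], [v_4], [v_5]
  1-simplices (12): [v_0,v_1], [v_0,v_2], [v_0,v_3], [v_0,v_4], [v_0,v_5], [v_1,v_2], [v_1,v_3], [v_2,v_3], [v_2,v_5], [v_3,v_4], [v_3,v_5], [v_4,v_5]
  2-simplices (6): [v_0,v_1,v_2], [v_0,v_1,v_3], [v_0,v_2,v_5], [v_0,v_3,v_4], [v_2,v_3,v_5], [v_3,v_4,v_5]

giving chain groups C_0 ≅ Z^6, C_1 ≅ Z^12, C_2 ≅ Z^6.

∂_1: C_1 → C_0 is given by ∂[p,q] = [q] − [p].
The resulting 6×12 matrix has rank 5, and its Smith normal form has invariant factors (1,1,1,1,1).

∂_2: C_2 → C_1 acts by ∂[p,q,r] = [q,r] − [p,r] + [p,q]. For instance
  ∂[v_0,v_3,v_4] = [v_3,v_4] − [v_0,v_4] + [v_0,v_3],
  ∂[v_0,v_1,v_3] = [v_1,v_3] − [v_0,v_3] + [v_0,v_1].
The 12×6 boundary matrix has rank 6 and Smith normal form diag(1,1,1,1,1,1).

From H_k ≅ ker(∂_k) / im(∂_{k+1}) we obtain:

  H_1: rank ker ∂_1 − rank ∂_2 = (12 − 5) − 6 = 1, and the invariant factors of ∂_2 are all 1, so H_1 = Z.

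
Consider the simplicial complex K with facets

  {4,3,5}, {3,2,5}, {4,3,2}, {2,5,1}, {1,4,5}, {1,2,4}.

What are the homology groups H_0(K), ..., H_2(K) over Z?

H_0 ≅ Z,  H_1 = 0,  H_2 ≅ Z.

Fix the vertex order 1 < 2 < 3 < 4 < 5 and write every simplex with vertices in increasing order. Then dim K = 2 and the simplices of K are:

  0-simplices (5): [1], [2], [3], [4], [5]
  1-simplices (9): [1,2], [1,4], [1,5], [2,3], [2,4], [2,5], [3,4], [3,5], [4,5]
  2-simplices (6): [1,2,4], [1,2,5], [1,4,5], [2,3,4], [2,3,5], [3,4,5]

Hence C_0 ≅ Z^5, C_1 ≅ Z^9, C_2 ≅ Z^6.

∂_1: C_1 → C_0 is given by ∂[p,q] = [q] − [p]. For instance
  ∂[4,5] = [5] − [4].
The resulting 5×9 matrix has rank 4, and its Smith normal form has invariant factors (1,1,1,1).

∂_2: C_2 → C_1 acts by ∂[p,q,r] = [q,r] − [p,r] + [p,q]. For instance
  ∂[2,3,5] = [3,5] − [2,5] + [2,3],
  ∂[1,2,4] = [2,4] − [1,4] + [1,2].
This gives a 9×6 integer matrix of rank 5; reducing to Smith normal form yields diagonal entries (1,1,1,1,1).

Reading off H_k = ker ∂_k / im ∂_{k+1}:

  H_0: rank C_0 − rank ∂_1 = 5 − 4 = 1, and the invariant factors of ∂_1 are all 1, so H_0 = Z.
  H_1: rank ker ∂_1 − rank ∂_2 = (9 − 4) − 5 = 0, and the invariant factors of ∂_2 are all 1, so H_1 = 0.
  H_2: rank ker ∂_2 − rank ∂_3 = (6 − 5) − 0 = 1, and there is no ∂_3, so H_2 = Z.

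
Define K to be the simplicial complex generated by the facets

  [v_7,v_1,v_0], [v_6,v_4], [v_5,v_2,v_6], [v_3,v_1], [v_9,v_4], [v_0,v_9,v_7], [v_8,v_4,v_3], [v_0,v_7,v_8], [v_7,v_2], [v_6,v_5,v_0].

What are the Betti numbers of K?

b_0 = 1, b_1 = 4, b_2 = 0.

Order the vertices as v_0 < v_1 < v_2 < v_3 < v_4 < v_5 < v_6 < v_7 < v_8 < v_9. Listing each simplex with vertices in this order, K has dimension 2 with simplices:

  0-simplices (10): [v_0], [v_1], [v_2], [v_3], [v_4], [v_5], [v_6], [v_7], [v_8], [v_9]
  1-simplices (19): (19 of them)
  2-simplices (6): [v_0,v_1,v_7], [v_0,v_5,v_6], [v_0,v_7,v_8], [v_0,v_7,v_9], [v_2,v_5,v_6], [v_3,v_4,v_8]

giving chain groups C_0 ≅ Z^10, C_1 ≅ Z^19, C_2 ≅ Z^6.

Boundary ∂_1: C_1 → C_0 sends each edge [p,q] (with p < q) to q − p.
This gives a 10×19 integer matrix of rank 9; reducing to Smith normal form yields diagonal entries (1,1,1,1,1,1,1,1,1).

∂_2: C_2 → C_1 maps a triangle to the signed sum of its edges. For instance
  ∂[v_0,v_1,v_7] = [v_1,v_7] − [v_0,v_7] + [v_0,v_1],
  ∂[v_2,v_5,v_6] = [v_5,v_6] − [v_2,v_6] + [v_2,v_5].
The 19×6 boundary matrix has rank 6 and Smith normal form diag(1,1,1,1,1,1).

From H_k ≅ ker(∂_k) / im(∂_{k+1}) we obtain:

  H_0: rank C_0 − rank ∂_1 = 10 − 9 = 1, and the invariant factors of ∂_1 are all 1, so H_0 = Z.
  H_1: rank ker ∂_1 − rank ∂_2 = (19 − 9) − 6 = 4, and the invariant factors of ∂_2 are all 1, so H_1 = Z^4.
  H_2: rank ker ∂_2 − rank ∂_3 = (6 − 6) − 0 = 0, and there is no ∂_3, so H_2 = 0.

As a check, the Euler characteristic is 10 − 19 + 6 = -3, which agrees with 1 − 4 + 0 = -3.

Hence the Betti numbers are b_0 = 1, b_1 = 4, b_2 = 0.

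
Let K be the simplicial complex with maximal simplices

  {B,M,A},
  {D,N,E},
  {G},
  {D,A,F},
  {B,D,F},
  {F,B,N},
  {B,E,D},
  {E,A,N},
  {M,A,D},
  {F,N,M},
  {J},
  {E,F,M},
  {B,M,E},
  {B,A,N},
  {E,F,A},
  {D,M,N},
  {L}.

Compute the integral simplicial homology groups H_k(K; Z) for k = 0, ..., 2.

H_0 ≅ Z^4,  H_1 ≅ Z^2,  H_2 ≅ Z.

Order the vertices as A < B < D < E < F < G < J < L < M < N. Listing each simplex with vertices in this order, K has dimension 2 with simplices:

  0-simplices (10): A, B, D, E, F, G, J, L, M, N
  1-simplices (21): AB, AD, AE, AF, AM, AN, BD, BE, BF, BM, BN, DE, DF, DM, DN, EF, EM, EN, FM, FN, MN
  2-simplices (14): ABM, ABN, ADF, ADM, AEF, AEN, BDE, BDF, BEM, BFN, DEN, DMN, EFM, FMN

so the chain groups are C_0 ≅ Z^10, C_1 ≅ Z^21, C_2 ≅ Z^14.

Boundary ∂_1: C_1 → C_0 maps an edge to its endpoints' difference, ∂[p,q] = q − p. For instance
  ∂BE = E − B.
The resulting 10×21 matrix has rank 6, and its Smith normal form has invariant factors (1,1,1,1,1,1).

Boundary ∂_2: C_2 → C_1 sends each 2-simplex [p,q,r] to [q,r] − [p,r] + [p,q]. For instance
  ∂AEF = EF − AF + AE,
  ∂ABN = BN − AN + AB.
This gives a 21×14 integer matrix of rank 13; reducing to Smith normal form yields diagonal entries (1,1,1,1,1,1,1,1,1,1,1,1,1).

Computing H_k = (kernel of ∂_k) / (image of ∂_{k+1}):

  H_0: rank C_0 − rank ∂_1 = 10 − 6 = 4, and the invariant factors of ∂_1 are all 1, so H_0 ≅ Z^4.
  H_1: rank ker ∂_1 − rank ∂_2 = (21 − 6) − 13 = 2, and the invariant factors of ∂_2 are all 1, so H_1 ≅ Z^2.
  H_2: rank ker ∂_2 − rank ∂_3 = (14 − 13) − 0 = 1, and there is no ∂_3, so H_2 ≅ Z.

As a check, the Euler characteristic is 10 − 21 + 14 = 3, which agrees with 4 − 2 + 1 = 3.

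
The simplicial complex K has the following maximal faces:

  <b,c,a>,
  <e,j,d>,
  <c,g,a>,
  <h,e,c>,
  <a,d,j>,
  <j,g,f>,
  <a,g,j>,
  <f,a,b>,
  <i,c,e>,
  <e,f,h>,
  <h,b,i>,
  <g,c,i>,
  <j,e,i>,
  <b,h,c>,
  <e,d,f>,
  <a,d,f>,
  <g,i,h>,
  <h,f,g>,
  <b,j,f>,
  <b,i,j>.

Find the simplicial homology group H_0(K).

Fix the vertex order a < b < c < d < e < f < g < h < i < j and write every simplex with vertices in increasing order. Then dim K = 2 and the simplices of K are:

  0-simplices (10): a, b, c, d, e, f, g, h, i, j
  1-simplices (30): ab, ac, ad, af, ag, aj, bc, bf, bh, bi, bj, ce, cg, ch, ci, de, df, dj, ef, eh, ei, ej, fg, fh, fj, gh, gi, gj, hi, ij
  2-simplices (20): abc, abf, acg, adf, adj, agj, bch, bfj, bhi, bij, ceh, cei, cgi, def, dej, efh, eij, fgh, fgj, ghi

giving chain groups C_0 ≅ Z^10, C_1 ≅ Z^30, C_2 ≅ Z^20.

∂_1: C_1 → C_0 sends each edge [p,q] (with p < q) to q − p. For instance
  ∂cg = g − c.
The 10×30 boundary matrix has rank 9 and Smith normal form diag(1,1,1,1,1,1,1,1,1).

The boundary map ∂_2: C_2 → C_1 acts by ∂[p,q,r] = [q,r] − [p,r] + [p,q]. For instance
  ∂def = ef − df + de,
  ∂bij = ij − bj + bi.
The 30×20 boundary matrix has rank 20 and Smith normal form diag(1,1,1,1,1,1,1,1,1,1,1,1,1,1,1,1,1,1,1,2).

Now H_k = ker ∂_k / im ∂_{k+1}, so:

  H_0: rank C_0 − rank ∂_1 = 10 − 9 = 1, and the invariant factors of ∂_1 are all 1, so H_0 ≅ Z.

H_0 = Z.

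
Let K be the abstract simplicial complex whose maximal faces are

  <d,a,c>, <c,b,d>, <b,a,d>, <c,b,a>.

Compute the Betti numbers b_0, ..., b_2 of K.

We work with the vertex ordering a < b < c < d. The simplices of K, each written with vertices in increasing order, are:

  0-simplices (4): a, b, c, d
  1-simplices (6): ab, ac, ad, bc, bd, cd
  2-simplices (4): abc, abd, acd, bcd

so the chain groups are C_0 ≅ Z^4, C_1 ≅ Z^6, C_2 ≅ Z^4.

Boundary ∂_1: C_1 → C_0 is given by ∂[p,q] = [q] − [p]. For instance
  ∂bd = d − b.
As a 4×6 matrix over Z this has rank 3, with invariant factors (1,1,1).

∂_2: C_2 → C_1 maps a triangle to the signed sum of its edges. For instance
  ∂bcd = cd − bd + bc,
  ∂acd = cd − ad + ac.
As a 6×4 matrix over Z this has rank 3, with invariant factors (1,1,1).

Reading off H_k = ker ∂_k / im ∂_{k+1}:

  H_0: rank C_0 − rank ∂_1 = 4 − 3 = 1, and the invariant factors of ∂_1 are all 1, so H_0 = Z.
  H_1: rank ker ∂_1 − rank ∂_2 = (6 − 3) − 3 = 0, and the invariant factors of ∂_2 are all 1, so H_1 = 0.
  H_2: rank ker ∂_2 − rank ∂_3 = (4 − 3) − 0 = 1, and there is no ∂_3, so H_2 = Z.

Hence the Betti numbers are b_0 = 1, b_1 = 0, b_2 = 1.

b_0 = 1, b_1 = 0, b_2 = 1.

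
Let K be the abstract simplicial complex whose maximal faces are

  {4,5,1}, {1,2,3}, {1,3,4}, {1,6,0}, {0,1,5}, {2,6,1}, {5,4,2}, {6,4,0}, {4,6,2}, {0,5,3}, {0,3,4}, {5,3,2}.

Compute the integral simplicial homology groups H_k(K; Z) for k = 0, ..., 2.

H_0 ≅ Z,  H_1 ≅ Z/2Z,  H_2 = 0.

We work with the vertex ordering 0 < 1 < 2 < 3 < 4 < 5 < 6. The simplices of K, each written with vertices in increasing order, are:

  0-simplices (7): [0], [1], [2], [3], [4], [5], [6]
  1-simplices (18): [0,1], [0,3], [0,4], [0,5], [0,6], [1,2], [1,3], [1,4], [1,5], [1,6], [2,3], [2,4], [2,5], [2,6], [3,4], [3,5], [4,5], [4,6]
  2-simplices (12): [0,1,5], [0,1,6], [0,3,4], [0,3,5], [0,4,6], [1,2,3], [1,2,6], [1,3,4], [1,4,5], [2,3,5], [2,4,5], [2,4,6]

so the chain groups are C_0 ≅ Z^7, C_1 ≅ Z^18, C_2 ≅ Z^12.

Boundary ∂_1: C_1 → C_0 maps an edge to its endpoints' difference, ∂[p,q] = q − p. For instance
  ∂[0,4] = [4] − [0].
As a 7×18 matrix over Z this has rank 6, with invariant factors (1,1,1,1,1,1).

∂_2: C_2 → C_1 sends each 2-simplex [p,q,r] to [q,r] − [p,r] + [p,q]. For instance
  ∂[1,2,3] = [2,3] − [1,3] + [1,2],
  ∂[1,3,4] = [3,4] − [1,4] + [1,3].
The 18×12 boundary matrix has rank 12 and Smith normal form diag(1,1,1,1,1,1,1,1,1,1,1,2).

From H_k ≅ ker(∂_k) / im(∂_{k+1}) we obtain:

  H_0: rank C_0 − rank ∂_1 = 7 − 6 = 1, and the invariant factors of ∂_1 are all 1, so H_0 = Z.
  H_1: rank ker ∂_1 − rank ∂_2 = (18 − 6) − 12 = 0, and ∂_2 has invariant factor 2 > 1, so H_1 = Z/2Z.
  H_2: rank ker ∂_2 − rank ∂_3 = (12 − 12) − 0 = 0, and there is no ∂_3, so H_2 = 0.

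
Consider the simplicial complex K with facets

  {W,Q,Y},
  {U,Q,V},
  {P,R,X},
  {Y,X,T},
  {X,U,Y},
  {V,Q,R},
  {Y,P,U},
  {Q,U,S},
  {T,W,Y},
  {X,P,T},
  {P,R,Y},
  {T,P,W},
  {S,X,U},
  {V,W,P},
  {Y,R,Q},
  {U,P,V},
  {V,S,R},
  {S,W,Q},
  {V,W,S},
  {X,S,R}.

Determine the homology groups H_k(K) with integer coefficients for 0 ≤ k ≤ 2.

Fix the vertex order P < Q < R < S < T < U < V < W < X < Y and write every simplex with vertices in increasing order. Then dim K = 2 and the simplices of K are:

  0-simplices (10): P, Q, R, S, T, U, V, W, X, Y
  1-simplices (30): PR, PT, PU, PV, PW, PX, PY, QR, QS, QU, QV, QW, QY, RS, RV, RX, RY, SU, SV, SW, SX, TW, TX, TY, UV, UX, UY, VW, WY, XY
  2-simplices (20): PRX, PRY, PTW, PTX, PUV, PUY, PVW, QRV, QRY, QSU, QSW, QUV, QWY, RSV, RSX, SUX, SVW, TWY, TXY, UXY

so the chain groups are C_0 ≅ Z^10, C_1 ≅ Z^30, C_2 ≅ Z^20.

The boundary map ∂_1: C_1 → C_0 sends each edge [p,q] (with p < q) to q − p. For instance
  ∂QU = U − Q.
The 10×30 boundary matrix has rank 9 and Smith normal form diag(1,1,1,1,1,1,1,1,1).

The boundary map ∂_2: C_2 → C_1 acts by ∂[p,q,r] = [q,r] − [p,r] + [p,q]. For instance
  ∂PTX = TX − PX + PT,
  ∂SUX = UX − SX + SU.
The resulting 30×20 matrix has rank 20, and its Smith normal form has invariant factors (1,1,1,1,1,1,1,1,1,1,1,1,1,1,1,1,1,1,1,2).

From H_k ≅ ker(∂_k) / im(∂_{k+1}) we obtain:

  H_0: rank C_0 − rank ∂_1 = 10 − 9 = 1, and the invariant factors of ∂_1 are all 1, so H_0 ≅ Z.
  H_1: rank ker ∂_1 − rank ∂_2 = (30 − 9) − 20 = 1, and ∂_2 has invariant factor 2 > 1, so H_1 ≅ Z ⊕ Z/2.
  H_2: rank ker ∂_2 − rank ∂_3 = (20 − 20) − 0 = 0, and there is no ∂_3, so H_2 ≅ 0.

H_0 ≅ Z,  H_1 ≅ Z ⊕ Z/2,  H_2 = 0.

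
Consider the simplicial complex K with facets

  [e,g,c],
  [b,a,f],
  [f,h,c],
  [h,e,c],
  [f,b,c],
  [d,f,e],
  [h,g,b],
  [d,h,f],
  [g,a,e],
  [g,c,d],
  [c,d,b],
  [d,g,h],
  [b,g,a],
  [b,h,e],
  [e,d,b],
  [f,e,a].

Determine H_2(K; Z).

We work with the vertex ordering a < b < c < d < e < f < g < h. The simplices of K, each written with vertices in increasing order, are:

  0-simplices (8): a, b, c, d, e, f, g, h
  1-simplices (24): ab, ae, af, ag, bc, bd, be, bf, bg, bh, cd, ce, cf, cg, ch, de, df, dg, dh, ef, eg, eh, fh, gh
  2-simplices (16): abf, abg, aef, aeg, bcd, bcf, bde, beh, bgh, cdg, ceg, ceh, cfh, def, dfh, dgh

Hence C_0 ≅ Z^8, C_1 ≅ Z^24, C_2 ≅ Z^16.

The boundary map ∂_1: C_1 → C_0 is given by ∂[p,q] = [q] − [p].
This gives a 8×24 integer matrix of rank 7; reducing to Smith normal form yields diagonal entries (1,1,1,1,1,1,1).

∂_2: C_2 → C_1 maps a triangle to the signed sum of its edges. For instance
  ∂bde = de − be + bd,
  ∂bcd = cd − bd + bc.
This gives a 24×16 integer matrix of rank 15; reducing to Smith normal form yields diagonal entries (1,1,1,1,1,1,1,1,1,1,1,1,1,1,1).

Now H_k = ker ∂_k / im ∂_{k+1}, so:

  H_2: rank ker ∂_2 − rank ∂_3 = (16 − 15) − 0 = 1, and there is no ∂_3, so H_2 = Z.

(K is a triangulation of the torus T^2.)

H_2 ≅ Z.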